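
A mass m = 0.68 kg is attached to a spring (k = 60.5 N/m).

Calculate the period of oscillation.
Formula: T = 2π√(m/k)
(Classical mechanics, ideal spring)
T = 2π√(m/k) = 2π√(0.68/60.5) = 0.6661 s; f = 1/T = 1.501 Hz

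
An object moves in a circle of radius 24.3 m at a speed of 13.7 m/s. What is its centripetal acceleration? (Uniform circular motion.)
a_c = v²/r = 13.7²/24.3 = 187.69/24.3 = 7.72 m/s²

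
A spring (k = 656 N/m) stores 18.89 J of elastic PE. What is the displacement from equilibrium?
PE = ½kx² → x = √(2PE/k) = √(2×18.89/656) = 0.24 m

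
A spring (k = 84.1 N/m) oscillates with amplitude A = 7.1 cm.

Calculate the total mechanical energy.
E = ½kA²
E = ½kA² = ½×84.1×(0.071)² = 0.212 J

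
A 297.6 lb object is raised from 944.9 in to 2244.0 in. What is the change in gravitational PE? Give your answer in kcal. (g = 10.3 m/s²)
ΔPE = mg(h₂ − h₁) = 135 kg × 10.3 m/s² × (57 − 24) m = 4.588e+04 J = 10.97 kcal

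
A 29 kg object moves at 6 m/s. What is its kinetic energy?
KE = ½mv² = ½×29×6² = 522.0 J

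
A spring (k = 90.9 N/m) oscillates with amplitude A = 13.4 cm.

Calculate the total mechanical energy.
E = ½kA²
E = ½kA² = ½×90.9×(0.134)² = 0.8161 J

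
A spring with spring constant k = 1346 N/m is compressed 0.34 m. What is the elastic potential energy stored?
PE = ½kx² = ½×1346×0.34² = 77.8 J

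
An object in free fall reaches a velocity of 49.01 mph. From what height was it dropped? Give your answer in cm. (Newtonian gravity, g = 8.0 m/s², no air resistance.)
h = v²/(2g) (with unit conversion) = 3000.0 cm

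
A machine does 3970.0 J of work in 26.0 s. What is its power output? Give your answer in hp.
P = W/t = 3970 J / 26 s = 152.7 W = 0.2048 hp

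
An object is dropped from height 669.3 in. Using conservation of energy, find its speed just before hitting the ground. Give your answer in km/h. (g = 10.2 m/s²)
mgh = ½mv² → v = √(2gh) = √(2×10.2×17) = 18.62 m/s = 67.04 km/h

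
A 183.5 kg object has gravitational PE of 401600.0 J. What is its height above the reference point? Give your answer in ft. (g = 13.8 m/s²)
PE = mgh → h = PE/(mg) = 4.016e+05 J / (183.5 kg × 13.8 m/s²) = 158.6 m = 520.3 ft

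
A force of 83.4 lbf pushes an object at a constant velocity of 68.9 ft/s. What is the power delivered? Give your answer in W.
P = Fv = 371 N × 21 m/s = 7791 W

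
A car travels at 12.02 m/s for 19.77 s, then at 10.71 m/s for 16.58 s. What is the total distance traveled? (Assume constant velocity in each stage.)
d₁ = v₁t₁ = 12.02 × 19.77 = 237.635 m
d₂ = v₂t₂ = 10.71 × 16.58 = 177.572 m
d_total = 237.635 + 177.572 = 415.21 m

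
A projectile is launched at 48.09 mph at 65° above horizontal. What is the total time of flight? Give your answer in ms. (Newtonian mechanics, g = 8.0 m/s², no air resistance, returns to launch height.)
T = 2v₀sin(θ)/g (with unit conversion) = 4871.0 ms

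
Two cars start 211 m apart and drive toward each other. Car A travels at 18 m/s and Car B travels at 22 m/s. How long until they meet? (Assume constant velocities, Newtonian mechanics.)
Combined speed: v_combined = 18 + 22 = 40 m/s
Time to meet: t = d/40 = 211/40 = 5.28 s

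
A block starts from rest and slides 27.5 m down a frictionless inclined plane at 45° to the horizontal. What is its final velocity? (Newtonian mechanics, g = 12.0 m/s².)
a = g sin(θ) = 12.0 × sin(45°) = 8.49 m/s²
v = √(2ad) = √(2 × 8.49 × 27.5) = 21.6 m/s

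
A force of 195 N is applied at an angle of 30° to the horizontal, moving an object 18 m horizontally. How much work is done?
W = Fd cosθ = 195×18×cos(30°) = 3039.7 J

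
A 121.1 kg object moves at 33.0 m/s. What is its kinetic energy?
KE = ½mv² = ½×121.1×33.0² = 65938.95 J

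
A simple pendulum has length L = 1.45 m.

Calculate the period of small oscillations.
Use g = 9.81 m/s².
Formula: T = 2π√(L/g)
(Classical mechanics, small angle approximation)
T = 2π√(L/g) = 2π√(1.45/9.81) = 2.416 s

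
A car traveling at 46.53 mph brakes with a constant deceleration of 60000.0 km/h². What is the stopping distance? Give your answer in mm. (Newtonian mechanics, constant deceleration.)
d = v₀² / (2a) (with unit conversion) = 46730.0 mm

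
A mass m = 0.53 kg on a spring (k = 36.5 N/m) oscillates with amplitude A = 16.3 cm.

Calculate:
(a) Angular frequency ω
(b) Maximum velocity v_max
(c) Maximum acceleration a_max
ω = √(k/m) = √(36.5/0.53) = 8.299 rad/s
v_max = ωA = 8.299×0.163 = 1.353 m/s
a_max = ω²A = 8.299²×0.163 = 11.23 m/s²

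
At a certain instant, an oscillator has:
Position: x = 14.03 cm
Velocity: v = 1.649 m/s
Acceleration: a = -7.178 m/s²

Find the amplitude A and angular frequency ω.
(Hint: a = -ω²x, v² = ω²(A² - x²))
a = −ω²x → ω = √(|a|/x) = √(7.178/0.1403) = 7.153 rad/s
v² = ω²(A² − x²) → A = √(x² + v²/ω²) = √(0.1403² + 1.649²/7.153²) = 0.2699 m = 26.99 cm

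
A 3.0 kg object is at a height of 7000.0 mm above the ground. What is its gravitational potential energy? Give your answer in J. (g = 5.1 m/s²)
PE = mgh = 3 kg × 5.1 m/s² × 7 m = 107.1 J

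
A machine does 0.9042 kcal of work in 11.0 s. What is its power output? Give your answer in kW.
P = W/t = 3783 J / 11 s = 343.9 W = 0.3439 kW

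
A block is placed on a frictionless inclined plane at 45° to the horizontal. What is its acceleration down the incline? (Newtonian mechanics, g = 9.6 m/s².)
a = g sin(θ) = 9.6 × sin(45°) = 9.6 × 0.7071 = 6.79 m/s²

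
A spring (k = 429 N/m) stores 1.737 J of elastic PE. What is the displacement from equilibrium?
PE = ½kx² → x = √(2PE/k) = √(2×1.737/429) = 0.08999 m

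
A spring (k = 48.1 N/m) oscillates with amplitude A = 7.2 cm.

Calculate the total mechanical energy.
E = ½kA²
E = ½kA² = ½×48.1×(0.072)² = 0.1247 J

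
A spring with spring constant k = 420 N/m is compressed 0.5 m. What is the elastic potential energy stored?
PE = ½kx² = ½×420×0.5² = 52.5 J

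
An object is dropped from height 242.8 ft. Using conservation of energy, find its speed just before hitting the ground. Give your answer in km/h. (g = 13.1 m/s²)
mgh = ½mv² → v = √(2gh) = √(2×13.1×74.01) = 44.03 m/s = 158.5 km/h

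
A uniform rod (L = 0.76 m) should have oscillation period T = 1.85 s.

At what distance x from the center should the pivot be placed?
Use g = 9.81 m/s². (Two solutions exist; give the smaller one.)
T = 2π√((L²/12 + x²)/(gx)). Let c = T²g/(4π²) = 0.8505.
x² − cx + L²/12 = 0 → x = (c − √(c² − L²/3))/2 = 0.06097 m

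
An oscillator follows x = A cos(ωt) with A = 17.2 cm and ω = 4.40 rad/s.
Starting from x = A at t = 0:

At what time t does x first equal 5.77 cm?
cos(ωt) = x/A = 5.77/17.2 = 0.3355
ωt = arccos(0.3355) = 1.229 rad
t = 1.229/4.4 = 0.2792 s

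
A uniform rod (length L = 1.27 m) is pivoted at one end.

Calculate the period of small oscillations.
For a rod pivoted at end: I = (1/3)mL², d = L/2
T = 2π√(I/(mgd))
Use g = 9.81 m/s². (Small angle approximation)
I/m = (1/3)L² = 0.5376 m²; d = L/2 = 0.635 m
T = 2π√(I/(mgd)) = 2π√(0.5376/(9.81×0.635)) = 1.846 s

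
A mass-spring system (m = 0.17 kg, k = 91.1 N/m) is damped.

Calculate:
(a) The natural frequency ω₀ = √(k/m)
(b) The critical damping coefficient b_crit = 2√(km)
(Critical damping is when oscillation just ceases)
ω₀ = √(k/m) = √(91.1/0.17) = 23.15 rad/s
b_crit = 2√(km) = 2√(91.1×0.17) = 7.871 kg/s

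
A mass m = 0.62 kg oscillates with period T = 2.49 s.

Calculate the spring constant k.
T = 2π√(m/k) → k = m(2π/T)² = 0.62×(2π/2.49)² = 3.948 N/m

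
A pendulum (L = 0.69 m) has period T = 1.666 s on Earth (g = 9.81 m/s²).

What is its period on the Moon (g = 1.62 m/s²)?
T = 2π√(L/g), so T_moon/T_earth = √(g_earth/g_moon)
T_moon = 2π√(0.69/1.62) = 4.101 s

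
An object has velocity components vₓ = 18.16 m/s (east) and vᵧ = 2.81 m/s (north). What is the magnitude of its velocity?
|v| = √(vₓ² + vᵧ²) = √(18.16² + 2.81²) = √(337.682) = 18.38 m/s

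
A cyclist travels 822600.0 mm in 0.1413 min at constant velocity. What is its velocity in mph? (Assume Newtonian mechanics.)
v = d/t (with unit conversion) = 217.0 mph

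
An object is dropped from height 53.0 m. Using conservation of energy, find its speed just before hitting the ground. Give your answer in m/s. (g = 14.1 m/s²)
mgh = ½mv² → v = √(2gh) = √(2×14.1×53) = 38.66 m/s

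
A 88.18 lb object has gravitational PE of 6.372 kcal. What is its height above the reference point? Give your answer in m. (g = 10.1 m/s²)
PE = mgh → h = PE/(mg) = 2.666e+04 J / (40 kg × 10.1 m/s²) = 65.99 m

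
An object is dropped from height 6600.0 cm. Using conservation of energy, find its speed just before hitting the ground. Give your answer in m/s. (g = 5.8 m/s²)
mgh = ½mv² → v = √(2gh) = √(2×5.8×66) = 27.67 m/s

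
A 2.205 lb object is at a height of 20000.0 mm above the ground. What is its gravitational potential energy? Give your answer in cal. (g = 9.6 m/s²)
PE = mgh = 1 kg × 9.6 m/s² × 20 m = 192 J = 45.9 cal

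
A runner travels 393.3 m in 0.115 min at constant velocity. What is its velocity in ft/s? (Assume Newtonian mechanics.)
v = d/t (with unit conversion) = 187.0 ft/s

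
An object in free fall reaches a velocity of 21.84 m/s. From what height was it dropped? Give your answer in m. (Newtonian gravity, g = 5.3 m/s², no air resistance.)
h = v²/(2g) = 45.0 m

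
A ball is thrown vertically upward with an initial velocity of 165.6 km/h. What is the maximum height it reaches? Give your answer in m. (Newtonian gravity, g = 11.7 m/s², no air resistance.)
h_max = v₀²/(2g) (with unit conversion) = 90.43 m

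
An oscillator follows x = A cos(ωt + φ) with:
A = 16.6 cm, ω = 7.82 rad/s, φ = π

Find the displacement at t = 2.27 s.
x = A cos(ωt + φ) = 16.6×cos(7.82×2.27 + π) = -7.557 cm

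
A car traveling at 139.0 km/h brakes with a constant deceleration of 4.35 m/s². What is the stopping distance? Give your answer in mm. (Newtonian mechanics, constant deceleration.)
d = v₀² / (2a) (with unit conversion) = 171400.0 mm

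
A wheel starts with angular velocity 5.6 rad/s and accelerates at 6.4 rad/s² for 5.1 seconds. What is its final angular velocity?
ω = ω₀ + αt = 5.6 + 6.4 × 5.1 = 38.24 rad/s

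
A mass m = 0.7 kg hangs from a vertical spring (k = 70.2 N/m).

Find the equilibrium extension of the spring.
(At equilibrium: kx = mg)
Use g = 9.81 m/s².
x_eq = mg/k = 0.7×9.81/70.2 = 0.09782 m = 9.782 cm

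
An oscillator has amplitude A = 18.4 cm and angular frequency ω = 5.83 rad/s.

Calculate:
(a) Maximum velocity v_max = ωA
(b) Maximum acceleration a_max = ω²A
v_max = ωA = 5.83×0.184 = 1.073 m/s
a_max = ω²A = 5.83²×0.184 = 6.254 m/s²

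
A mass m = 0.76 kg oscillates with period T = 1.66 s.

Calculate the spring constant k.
T = 2π√(m/k) → k = m(2π/T)² = 0.76×(2π/1.66)² = 10.89 N/m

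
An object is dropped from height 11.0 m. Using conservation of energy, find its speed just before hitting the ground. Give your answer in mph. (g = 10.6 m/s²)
mgh = ½mv² → v = √(2gh) = √(2×10.6×11) = 15.27 m/s = 34.16 mph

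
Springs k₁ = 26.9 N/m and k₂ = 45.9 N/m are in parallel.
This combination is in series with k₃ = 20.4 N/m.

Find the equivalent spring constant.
k₁₂ = k₁ + k₂ = 72.8 N/m (parallel)
1/k_eq = 1/k₁₂ + 1/k₃ → k_eq = 15.93 N/m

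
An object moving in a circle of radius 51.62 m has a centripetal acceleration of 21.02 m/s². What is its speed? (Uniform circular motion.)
v = √(a_c × r) = √(21.02 × 51.62) = 32.94 m/s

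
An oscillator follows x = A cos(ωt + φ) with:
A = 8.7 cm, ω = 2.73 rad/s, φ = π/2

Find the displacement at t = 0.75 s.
x = A cos(ωt + φ) = 8.7×cos(2.73×0.75 + π/2) = -7.73 cm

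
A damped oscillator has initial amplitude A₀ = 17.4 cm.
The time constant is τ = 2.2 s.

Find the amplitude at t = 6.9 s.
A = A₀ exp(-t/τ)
A = A₀ exp(−t/τ) = 17.4×exp(−6.9/2.2) = 0.7559 cm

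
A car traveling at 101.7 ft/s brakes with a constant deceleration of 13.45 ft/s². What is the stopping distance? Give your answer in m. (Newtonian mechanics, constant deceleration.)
d = v₀² / (2a) (with unit conversion) = 117.2 m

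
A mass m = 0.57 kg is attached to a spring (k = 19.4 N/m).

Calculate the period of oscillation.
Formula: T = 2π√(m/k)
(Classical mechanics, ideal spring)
T = 2π√(m/k) = 2π√(0.57/19.4) = 1.077 s; f = 1/T = 0.9285 Hz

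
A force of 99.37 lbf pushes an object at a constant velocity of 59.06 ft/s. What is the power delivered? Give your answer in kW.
P = Fv = 442 N × 18 m/s = 7957 W = 7.957 kW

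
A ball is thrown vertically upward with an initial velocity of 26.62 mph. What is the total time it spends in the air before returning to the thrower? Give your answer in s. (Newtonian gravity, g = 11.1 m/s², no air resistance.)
t_total = 2v₀/g (with unit conversion) = 2.144 s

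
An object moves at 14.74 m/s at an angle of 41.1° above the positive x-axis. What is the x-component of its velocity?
vₓ = v cos(θ) = 14.74 × cos(41.1°) = 11.11 m/s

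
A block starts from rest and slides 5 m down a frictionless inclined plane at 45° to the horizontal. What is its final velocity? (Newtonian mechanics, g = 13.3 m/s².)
a = g sin(θ) = 13.3 × sin(45°) = 9.4 m/s²
v = √(2ad) = √(2 × 9.4 × 5) = 9.7 m/s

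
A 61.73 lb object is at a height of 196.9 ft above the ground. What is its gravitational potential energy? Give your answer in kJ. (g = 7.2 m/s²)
PE = mgh = 28 kg × 7.2 m/s² × 60.02 m = 1.21e+04 J = 12.1 kJ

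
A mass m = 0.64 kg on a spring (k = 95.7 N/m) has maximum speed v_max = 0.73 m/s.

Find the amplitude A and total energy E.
½mv²_max = ½kA² → A = v_max√(m/k) = 0.73×√(0.64/95.7) = 0.0597 m = 5.97 cm
E = ½mv²_max = ½×0.64×0.73² = 0.1705 J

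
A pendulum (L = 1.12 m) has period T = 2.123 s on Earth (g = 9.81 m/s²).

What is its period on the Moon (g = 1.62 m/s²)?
T = 2π√(L/g), so T_moon/T_earth = √(g_earth/g_moon)
T_moon = 2π√(1.12/1.62) = 5.224 s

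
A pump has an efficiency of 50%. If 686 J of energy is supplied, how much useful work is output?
W_out = η × W_in = 0.5 × 686 = 343.0 J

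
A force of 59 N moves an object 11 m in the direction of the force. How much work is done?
W = Fd = 59×11 = 649.0 J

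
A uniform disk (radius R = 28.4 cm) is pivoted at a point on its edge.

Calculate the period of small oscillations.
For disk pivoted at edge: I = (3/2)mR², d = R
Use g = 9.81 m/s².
I/m = (3/2)R² = 0.121 m²; d = R = 0.284 m
T = 2π√((3/2)R²/(gR)) = 2π√(3R/(2g)) = 1.309 s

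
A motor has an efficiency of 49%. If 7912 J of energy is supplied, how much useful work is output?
W_out = η × W_in = 0.49 × 7912 = 3876.9 J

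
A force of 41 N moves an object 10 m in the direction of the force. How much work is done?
W = Fd = 41×10 = 410.0 J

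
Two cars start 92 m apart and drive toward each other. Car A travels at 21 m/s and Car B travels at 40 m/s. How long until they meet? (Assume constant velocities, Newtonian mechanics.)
Combined speed: v_combined = 21 + 40 = 61 m/s
Time to meet: t = d/61 = 92/61 = 1.51 s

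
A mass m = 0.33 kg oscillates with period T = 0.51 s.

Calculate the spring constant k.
T = 2π√(m/k) → k = m(2π/T)² = 0.33×(2π/0.51)² = 50.09 N/m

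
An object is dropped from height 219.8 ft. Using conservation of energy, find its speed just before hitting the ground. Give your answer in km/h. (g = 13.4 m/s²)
mgh = ½mv² → v = √(2gh) = √(2×13.4×67) = 42.37 m/s = 152.5 km/h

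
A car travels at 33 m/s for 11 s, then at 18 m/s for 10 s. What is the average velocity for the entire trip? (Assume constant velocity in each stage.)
d₁ = v₁t₁ = 33 × 11 = 363 m
d₂ = v₂t₂ = 18 × 10 = 180 m
d_total = 543 m, t_total = 21 s
v_avg = d_total/t_total = 543/21 = 25.86 m/s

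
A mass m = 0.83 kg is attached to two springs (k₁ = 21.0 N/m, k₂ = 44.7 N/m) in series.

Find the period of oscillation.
k_eq = k₁k₂/(k₁+k₂) = 14.29 N/m
T = 2π√(m/k_eq) = 2π√(0.83/14.29) = 1.514 s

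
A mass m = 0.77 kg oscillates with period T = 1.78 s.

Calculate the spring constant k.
T = 2π√(m/k) → k = m(2π/T)² = 0.77×(2π/1.78)² = 9.594 N/m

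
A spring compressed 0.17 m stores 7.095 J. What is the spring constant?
PE = ½kx² → k = 2PE/x² = 2×7.095/0.17² = 491.0 N/m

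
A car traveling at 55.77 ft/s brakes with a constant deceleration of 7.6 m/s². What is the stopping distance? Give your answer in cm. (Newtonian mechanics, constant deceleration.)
d = v₀² / (2a) (with unit conversion) = 1901.0 cm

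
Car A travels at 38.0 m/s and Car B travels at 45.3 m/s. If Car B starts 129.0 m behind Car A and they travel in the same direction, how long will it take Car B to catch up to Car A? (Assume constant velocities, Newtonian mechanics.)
Relative speed: v_rel = 45.3 - 38.0 = 7.3 m/s
Time to catch: t = d₀/v_rel = 129.0/7.3 = 17.67 s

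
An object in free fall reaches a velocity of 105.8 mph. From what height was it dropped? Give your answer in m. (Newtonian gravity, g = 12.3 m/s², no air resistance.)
h = v²/(2g) (with unit conversion) = 90.93 m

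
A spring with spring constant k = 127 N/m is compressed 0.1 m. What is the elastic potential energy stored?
PE = ½kx² = ½×127×0.1² = 0.635 J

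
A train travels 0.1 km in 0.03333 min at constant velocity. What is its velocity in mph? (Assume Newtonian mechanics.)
v = d/t (with unit conversion) = 111.9 mph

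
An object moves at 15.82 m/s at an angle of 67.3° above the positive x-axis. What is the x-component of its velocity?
vₓ = v cos(θ) = 15.82 × cos(67.3°) = 6.11 m/s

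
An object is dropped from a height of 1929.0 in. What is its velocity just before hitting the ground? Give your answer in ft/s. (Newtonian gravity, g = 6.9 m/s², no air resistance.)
v = √(2gh) (with unit conversion) = 85.31 ft/s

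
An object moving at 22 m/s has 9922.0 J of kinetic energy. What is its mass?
KE = ½mv² → m = 2KE/v² = 2×9922.0/22² = 41.0 kg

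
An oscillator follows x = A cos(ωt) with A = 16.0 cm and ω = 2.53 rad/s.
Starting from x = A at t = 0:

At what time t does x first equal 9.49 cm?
cos(ωt) = x/A = 9.49/16.0 = 0.5931
ωt = arccos(0.5931) = 0.9359 rad
t = 0.9359/2.53 = 0.3699 s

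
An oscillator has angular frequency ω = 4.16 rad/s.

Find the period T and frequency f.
T = 2π/ω = 2π/4.16 = 1.51 s; f = ω/2π = 0.6621 Hz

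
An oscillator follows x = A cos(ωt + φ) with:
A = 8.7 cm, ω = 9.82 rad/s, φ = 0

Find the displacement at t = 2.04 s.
x = A cos(ωt + φ) = 8.7×cos(9.82×2.04 + 0) = 3.288 cm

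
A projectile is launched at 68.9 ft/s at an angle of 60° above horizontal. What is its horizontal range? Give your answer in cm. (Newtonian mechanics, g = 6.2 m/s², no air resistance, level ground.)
R = v₀² sin(2θ) / g (with unit conversion) = 6160.0 cm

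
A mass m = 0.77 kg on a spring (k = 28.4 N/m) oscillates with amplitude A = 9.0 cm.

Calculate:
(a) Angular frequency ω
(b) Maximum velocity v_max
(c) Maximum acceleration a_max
ω = √(k/m) = √(28.4/0.77) = 6.073 rad/s
v_max = ωA = 6.073×0.09 = 0.5466 m/s
a_max = ω²A = 6.073²×0.09 = 3.319 m/s²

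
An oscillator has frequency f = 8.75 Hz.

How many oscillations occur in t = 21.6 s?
n = f×t = 8.75×21.6 = 189 oscillations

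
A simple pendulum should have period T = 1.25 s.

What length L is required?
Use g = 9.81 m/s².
T = 2π√(L/g) → L = g(T/2π)² = 9.81×(1.25/2π)² = 0.3883 m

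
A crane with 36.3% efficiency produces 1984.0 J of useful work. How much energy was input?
W_in = W_out/η = 1984.0/0.363 = 5465.6 J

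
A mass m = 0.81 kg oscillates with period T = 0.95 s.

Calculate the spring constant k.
T = 2π√(m/k) → k = m(2π/T)² = 0.81×(2π/0.95)² = 35.43 N/m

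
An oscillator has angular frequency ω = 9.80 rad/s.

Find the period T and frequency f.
T = 2π/ω = 2π/9.8 = 0.6411 s; f = ω/2π = 1.56 Hz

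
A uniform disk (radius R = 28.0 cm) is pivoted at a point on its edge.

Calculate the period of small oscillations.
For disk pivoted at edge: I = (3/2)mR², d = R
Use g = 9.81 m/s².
I/m = (3/2)R² = 0.1176 m²; d = R = 0.28 m
T = 2π√((3/2)R²/(gR)) = 2π√(3R/(2g)) = 1.3 s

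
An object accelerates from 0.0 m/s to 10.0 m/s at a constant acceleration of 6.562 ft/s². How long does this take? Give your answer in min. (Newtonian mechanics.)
t = (v - v₀)/a (with unit conversion) = 0.08333 min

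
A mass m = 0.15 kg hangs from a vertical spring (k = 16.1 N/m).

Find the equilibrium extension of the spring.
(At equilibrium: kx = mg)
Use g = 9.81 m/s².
x_eq = mg/k = 0.15×9.81/16.1 = 0.0914 m = 9.14 cm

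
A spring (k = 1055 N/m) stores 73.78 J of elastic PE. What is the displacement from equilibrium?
PE = ½kx² → x = √(2PE/k) = √(2×73.78/1055) = 0.374 m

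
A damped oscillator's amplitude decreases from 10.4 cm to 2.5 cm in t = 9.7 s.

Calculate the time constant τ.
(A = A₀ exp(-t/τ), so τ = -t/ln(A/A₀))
A/A₀ = 2.5/10.4 = 0.2404; ln(A/A₀) = -1.426
τ = −t/ln(A/A₀) = −9.7/-1.426 = 6.805 s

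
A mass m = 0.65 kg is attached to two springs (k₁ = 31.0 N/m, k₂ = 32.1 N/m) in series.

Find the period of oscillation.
k_eq = k₁k₂/(k₁+k₂) = 15.77 N/m
T = 2π√(m/k_eq) = 2π√(0.65/15.77) = 1.276 s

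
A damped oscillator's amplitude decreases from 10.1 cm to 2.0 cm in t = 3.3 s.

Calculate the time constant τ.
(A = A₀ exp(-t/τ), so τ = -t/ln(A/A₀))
A/A₀ = 2.0/10.1 = 0.198; ln(A/A₀) = -1.619
τ = −t/ln(A/A₀) = −3.3/-1.619 = 2.038 s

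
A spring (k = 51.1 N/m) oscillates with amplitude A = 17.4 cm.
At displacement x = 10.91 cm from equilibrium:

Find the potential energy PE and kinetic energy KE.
E_total = ½kA² = ½×51.1×(0.174)² = 0.7736 J
PE = ½kx² = ½×51.1×(0.1091)² = 0.3041 J
KE = E_total − PE = 0.4694 J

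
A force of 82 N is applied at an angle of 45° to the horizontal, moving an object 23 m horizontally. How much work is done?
W = Fd cosθ = 82×23×cos(45°) = 1333.6 J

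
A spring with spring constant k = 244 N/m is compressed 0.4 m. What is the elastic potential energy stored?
PE = ½kx² = ½×244×0.4² = 19.52 J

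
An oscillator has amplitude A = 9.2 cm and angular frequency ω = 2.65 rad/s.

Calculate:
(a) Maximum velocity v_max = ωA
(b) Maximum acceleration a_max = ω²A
v_max = ωA = 2.65×0.092 = 0.2438 m/s
a_max = ω²A = 2.65²×0.092 = 0.6461 m/s²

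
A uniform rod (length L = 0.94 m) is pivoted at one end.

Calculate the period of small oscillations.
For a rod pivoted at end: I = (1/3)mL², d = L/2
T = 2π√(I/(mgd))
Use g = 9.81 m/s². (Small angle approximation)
I/m = (1/3)L² = 0.2945 m²; d = L/2 = 0.47 m
T = 2π√(I/(mgd)) = 2π√(0.2945/(9.81×0.47)) = 1.588 s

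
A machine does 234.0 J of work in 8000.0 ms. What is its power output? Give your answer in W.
P = W/t = 234 J / 8 s = 29.25 W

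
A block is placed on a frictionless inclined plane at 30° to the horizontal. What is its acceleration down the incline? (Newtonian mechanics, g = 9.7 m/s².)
a = g sin(θ) = 9.7 × sin(30°) = 9.7 × 0.5 = 4.85 m/s²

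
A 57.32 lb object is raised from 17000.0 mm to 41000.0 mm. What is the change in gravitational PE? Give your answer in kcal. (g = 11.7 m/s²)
ΔPE = mg(h₂ − h₁) = 26 kg × 11.7 m/s² × (41 − 17) m = 7301 J = 1.745 kcal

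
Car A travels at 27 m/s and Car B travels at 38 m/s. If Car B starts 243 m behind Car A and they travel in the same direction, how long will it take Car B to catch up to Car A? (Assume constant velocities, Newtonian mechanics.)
Relative speed: v_rel = 38 - 27 = 11 m/s
Time to catch: t = d₀/v_rel = 243/11 = 22.09 s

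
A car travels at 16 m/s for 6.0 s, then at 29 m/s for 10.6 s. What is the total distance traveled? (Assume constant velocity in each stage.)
d₁ = v₁t₁ = 16 × 6.0 = 96 m
d₂ = v₂t₂ = 29 × 10.6 = 307.4 m
d_total = 96 + 307.4 = 403.4 m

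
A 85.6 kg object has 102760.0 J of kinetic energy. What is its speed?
KE = ½mv² → v = √(2KE/m) = √(2×102760.0/85.6) = 49.0 m/s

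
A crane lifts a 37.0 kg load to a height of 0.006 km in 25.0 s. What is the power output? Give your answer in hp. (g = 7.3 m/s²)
W = mgh = 37×7.3×6 = 1621 J
P = W/t = 1621/25 = 64.82 W = 0.08693 hp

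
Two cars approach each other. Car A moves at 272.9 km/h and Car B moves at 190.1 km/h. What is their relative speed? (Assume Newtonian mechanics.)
v_rel = v_A + v_B = 272.9 + 190.1 = 463.0 km/h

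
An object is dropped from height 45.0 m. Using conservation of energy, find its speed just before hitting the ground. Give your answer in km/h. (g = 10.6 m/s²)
mgh = ½mv² → v = √(2gh) = √(2×10.6×45) = 30.89 m/s = 111.2 km/h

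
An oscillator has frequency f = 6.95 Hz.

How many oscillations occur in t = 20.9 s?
n = f×t = 6.95×20.9 = 145.3 oscillations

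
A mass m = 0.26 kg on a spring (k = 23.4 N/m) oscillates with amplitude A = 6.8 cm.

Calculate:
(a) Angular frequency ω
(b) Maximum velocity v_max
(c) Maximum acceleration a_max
ω = √(k/m) = √(23.4/0.26) = 9.487 rad/s
v_max = ωA = 9.487×0.068 = 0.6451 m/s
a_max = ω²A = 9.487²×0.068 = 6.12 m/s²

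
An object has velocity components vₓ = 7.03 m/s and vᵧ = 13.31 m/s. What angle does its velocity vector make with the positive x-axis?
θ = arctan(vᵧ/vₓ) = arctan(13.31/7.03) = 62.16°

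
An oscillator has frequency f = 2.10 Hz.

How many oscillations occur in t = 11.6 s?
n = f×t = 2.1×11.6 = 24.36 oscillations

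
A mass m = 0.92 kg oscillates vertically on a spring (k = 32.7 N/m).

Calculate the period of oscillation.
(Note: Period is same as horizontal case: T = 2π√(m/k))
T = 2π√(m/k) = 2π√(0.92/32.7) = 1.054 s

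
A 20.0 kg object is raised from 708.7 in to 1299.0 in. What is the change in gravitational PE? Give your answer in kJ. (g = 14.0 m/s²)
ΔPE = mg(h₂ − h₁) = 20 kg × 14.0 m/s² × (32.99 − 18) m = 4198 J = 4.198 kJ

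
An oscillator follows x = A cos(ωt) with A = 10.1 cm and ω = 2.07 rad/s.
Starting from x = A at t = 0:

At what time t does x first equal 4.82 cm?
cos(ωt) = x/A = 4.82/10.1 = 0.4772
ωt = arccos(0.4772) = 1.073 rad
t = 1.073/2.07 = 0.5185 s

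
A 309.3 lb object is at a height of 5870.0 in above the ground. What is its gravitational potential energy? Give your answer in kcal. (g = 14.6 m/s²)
PE = mgh = 140.3 kg × 14.6 m/s² × 149.1 m = 3.054e+05 J = 72.99 kcal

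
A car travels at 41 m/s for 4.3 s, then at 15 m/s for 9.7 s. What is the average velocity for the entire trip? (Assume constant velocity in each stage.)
d₁ = v₁t₁ = 41 × 4.3 = 176.3 m
d₂ = v₂t₂ = 15 × 9.7 = 145.5 m
d_total = 321.8 m, t_total = 14 s
v_avg = d_total/t_total = 321.8/14 = 22.99 m/s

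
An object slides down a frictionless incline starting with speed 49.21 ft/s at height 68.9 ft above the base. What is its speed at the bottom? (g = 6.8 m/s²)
½mv₀² + mgh = ½mv² → v = √(v₀² + 2gh) = √(15² + 2×6.8×21) = 22.6 m/s = 74.13 ft/s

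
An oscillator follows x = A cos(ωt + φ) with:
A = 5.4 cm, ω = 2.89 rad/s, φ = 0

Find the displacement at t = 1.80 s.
x = A cos(ωt + φ) = 5.4×cos(2.89×1.8 + 0) = 2.54 cm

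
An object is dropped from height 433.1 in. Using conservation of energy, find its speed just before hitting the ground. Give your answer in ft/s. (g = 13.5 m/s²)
mgh = ½mv² → v = √(2gh) = √(2×13.5×11) = 17.23 m/s = 56.54 ft/s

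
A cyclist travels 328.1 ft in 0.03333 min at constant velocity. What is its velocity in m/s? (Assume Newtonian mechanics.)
v = d/t (with unit conversion) = 50.01 m/s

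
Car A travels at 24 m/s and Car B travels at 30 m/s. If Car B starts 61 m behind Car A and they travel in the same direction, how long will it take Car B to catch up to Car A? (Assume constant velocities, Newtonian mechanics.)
Relative speed: v_rel = 30 - 24 = 6 m/s
Time to catch: t = d₀/v_rel = 61/6 = 10.17 s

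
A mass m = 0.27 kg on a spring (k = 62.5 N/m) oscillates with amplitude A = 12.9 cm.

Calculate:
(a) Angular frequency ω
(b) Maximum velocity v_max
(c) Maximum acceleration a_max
ω = √(k/m) = √(62.5/0.27) = 15.21 rad/s
v_max = ωA = 15.21×0.129 = 1.963 m/s
a_max = ω²A = 15.21²×0.129 = 29.86 m/s²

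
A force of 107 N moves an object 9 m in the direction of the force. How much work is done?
W = Fd = 107×9 = 963.0 J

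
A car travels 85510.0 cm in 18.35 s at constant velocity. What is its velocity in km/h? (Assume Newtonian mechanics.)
v = d/t (with unit conversion) = 167.8 km/h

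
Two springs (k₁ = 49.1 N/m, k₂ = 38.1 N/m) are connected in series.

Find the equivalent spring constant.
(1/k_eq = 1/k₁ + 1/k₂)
1/k_eq = 1/49.1 + 1/38.1 = 0.046613; k_eq = 21.45 N/m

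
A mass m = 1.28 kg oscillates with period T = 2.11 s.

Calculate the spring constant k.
T = 2π√(m/k) → k = m(2π/T)² = 1.28×(2π/2.11)² = 11.35 N/m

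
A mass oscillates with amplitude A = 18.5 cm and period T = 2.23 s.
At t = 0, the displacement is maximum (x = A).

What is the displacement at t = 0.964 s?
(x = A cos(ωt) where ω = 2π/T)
ω = 2π/T = 2π/2.23 = 2.818 rad/s
x = A cos(ωt) = 18.5×cos(2.818×0.964) = -16.85 cm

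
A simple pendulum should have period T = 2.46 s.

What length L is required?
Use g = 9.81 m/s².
T = 2π√(L/g) → L = g(T/2π)² = 9.81×(2.46/2π)² = 1.504 m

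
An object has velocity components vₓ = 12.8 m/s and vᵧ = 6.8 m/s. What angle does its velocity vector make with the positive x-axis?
θ = arctan(vᵧ/vₓ) = arctan(6.8/12.8) = 27.98°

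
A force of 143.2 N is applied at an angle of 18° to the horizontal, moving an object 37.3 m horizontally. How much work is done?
W = Fd cosθ = 143.2×37.3×cos(18°) = 5079.9 J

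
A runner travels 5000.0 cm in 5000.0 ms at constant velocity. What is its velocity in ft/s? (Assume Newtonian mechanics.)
v = d/t (with unit conversion) = 32.81 ft/s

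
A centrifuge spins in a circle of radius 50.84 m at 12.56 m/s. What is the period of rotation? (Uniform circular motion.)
T = 2πr/v = 2π×50.84/12.56 = 25.43 s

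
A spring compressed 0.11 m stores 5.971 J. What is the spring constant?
PE = ½kx² → k = 2PE/x² = 2×5.971/0.11² = 986.9 N/m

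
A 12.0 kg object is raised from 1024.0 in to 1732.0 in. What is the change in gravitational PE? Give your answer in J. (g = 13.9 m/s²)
ΔPE = mg(h₂ − h₁) = 12 kg × 13.9 m/s² × (43.99 − 26.01) m = 3000 J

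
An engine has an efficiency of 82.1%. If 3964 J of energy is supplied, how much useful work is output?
W_out = η × W_in = 0.821 × 3964 = 3254.4 J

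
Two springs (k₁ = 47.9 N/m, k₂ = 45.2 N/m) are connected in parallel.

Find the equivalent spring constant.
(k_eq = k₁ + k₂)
k_eq = k₁ + k₂ = 47.9 + 45.2 = 93.1 N/m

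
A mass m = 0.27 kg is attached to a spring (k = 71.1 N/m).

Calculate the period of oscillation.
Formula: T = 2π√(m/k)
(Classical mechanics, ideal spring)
T = 2π√(m/k) = 2π√(0.27/71.1) = 0.3872 s; f = 1/T = 2.583 Hz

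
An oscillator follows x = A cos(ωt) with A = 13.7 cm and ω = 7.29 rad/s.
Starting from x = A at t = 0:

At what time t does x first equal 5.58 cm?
cos(ωt) = x/A = 5.58/13.7 = 0.4073
ωt = arccos(0.4073) = 1.151 rad
t = 1.151/7.29 = 0.1579 s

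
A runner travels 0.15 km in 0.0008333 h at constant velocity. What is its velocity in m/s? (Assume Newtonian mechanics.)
v = d/t (with unit conversion) = 50.0 m/s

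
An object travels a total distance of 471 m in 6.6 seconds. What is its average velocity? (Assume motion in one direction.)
v_avg = Δd / Δt = 471 / 6.6 = 71.36 m/s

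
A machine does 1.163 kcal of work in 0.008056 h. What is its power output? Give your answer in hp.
P = W/t = 4866 J / 29 s = 167.8 W = 0.225 hp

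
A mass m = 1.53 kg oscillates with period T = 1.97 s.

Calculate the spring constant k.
T = 2π√(m/k) → k = m(2π/T)² = 1.53×(2π/1.97)² = 15.56 N/m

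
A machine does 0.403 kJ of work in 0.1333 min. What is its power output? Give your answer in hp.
P = W/t = 403 J / 7.998 s = 50.39 W = 0.06757 hp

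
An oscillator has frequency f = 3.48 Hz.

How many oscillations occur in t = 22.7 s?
n = f×t = 3.48×22.7 = 79 oscillations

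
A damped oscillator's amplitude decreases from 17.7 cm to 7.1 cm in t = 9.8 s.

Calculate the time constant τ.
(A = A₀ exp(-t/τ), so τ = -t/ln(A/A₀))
A/A₀ = 7.1/17.7 = 0.4011; ln(A/A₀) = -0.9135
τ = −t/ln(A/A₀) = −9.8/-0.9135 = 10.73 s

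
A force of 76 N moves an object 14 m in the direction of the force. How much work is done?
W = Fd = 76×14 = 1064.0 J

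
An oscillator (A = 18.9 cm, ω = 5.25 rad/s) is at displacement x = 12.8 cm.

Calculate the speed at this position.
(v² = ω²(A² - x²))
v = ω√(A² − x²) = 5.25×√(0.189² − 0.128²) = 0.7301 m/s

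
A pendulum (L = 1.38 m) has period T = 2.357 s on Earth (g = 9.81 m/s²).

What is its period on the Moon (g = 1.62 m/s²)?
T = 2π√(L/g), so T_moon/T_earth = √(g_earth/g_moon)
T_moon = 2π√(1.38/1.62) = 5.799 s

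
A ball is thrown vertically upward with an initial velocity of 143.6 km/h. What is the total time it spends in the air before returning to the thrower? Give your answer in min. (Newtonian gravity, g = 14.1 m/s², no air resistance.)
t_total = 2v₀/g (with unit conversion) = 0.0943 min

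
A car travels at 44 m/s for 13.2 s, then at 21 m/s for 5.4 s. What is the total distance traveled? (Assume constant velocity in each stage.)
d₁ = v₁t₁ = 44 × 13.2 = 580.8 m
d₂ = v₂t₂ = 21 × 5.4 = 113.4 m
d_total = 580.8 + 113.4 = 694.2 m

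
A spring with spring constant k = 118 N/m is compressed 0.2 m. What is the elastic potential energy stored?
PE = ½kx² = ½×118×0.2² = 2.36 J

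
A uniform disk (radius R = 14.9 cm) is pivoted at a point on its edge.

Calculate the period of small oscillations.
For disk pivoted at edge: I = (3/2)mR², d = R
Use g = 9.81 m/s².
I/m = (3/2)R² = 0.0333 m²; d = R = 0.149 m
T = 2π√((3/2)R²/(gR)) = 2π√(3R/(2g)) = 0.9484 s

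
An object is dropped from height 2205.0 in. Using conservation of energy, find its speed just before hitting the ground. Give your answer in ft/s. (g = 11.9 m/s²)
mgh = ½mv² → v = √(2gh) = √(2×11.9×56.01) = 36.51 m/s = 119.8 ft/s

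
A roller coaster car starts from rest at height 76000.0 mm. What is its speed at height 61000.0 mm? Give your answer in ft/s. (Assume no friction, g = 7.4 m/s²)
mgh₁ = ½mv₂² + mgh₂ → v₂ = √(2g(h₁−h₂)) = √(2×7.4×(76−61)) = 14.9 m/s = 48.88 ft/s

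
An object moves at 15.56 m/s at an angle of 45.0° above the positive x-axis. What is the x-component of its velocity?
vₓ = v cos(θ) = 15.56 × cos(45.0°) = 11.0 m/s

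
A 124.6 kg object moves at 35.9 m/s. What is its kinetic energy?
KE = ½mv² = ½×124.6×35.9² = 80292.86 J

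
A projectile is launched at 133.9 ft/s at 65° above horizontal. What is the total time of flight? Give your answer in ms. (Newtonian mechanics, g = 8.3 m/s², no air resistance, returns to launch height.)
T = 2v₀sin(θ)/g (with unit conversion) = 8913.0 ms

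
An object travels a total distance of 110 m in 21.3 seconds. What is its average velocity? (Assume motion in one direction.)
v_avg = Δd / Δt = 110 / 21.3 = 5.16 m/s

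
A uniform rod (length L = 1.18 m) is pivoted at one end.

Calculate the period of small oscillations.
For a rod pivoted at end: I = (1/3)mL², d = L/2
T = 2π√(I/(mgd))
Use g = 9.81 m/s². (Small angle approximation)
I/m = (1/3)L² = 0.4641 m²; d = L/2 = 0.59 m
T = 2π√(I/(mgd)) = 2π√(0.4641/(9.81×0.59)) = 1.779 s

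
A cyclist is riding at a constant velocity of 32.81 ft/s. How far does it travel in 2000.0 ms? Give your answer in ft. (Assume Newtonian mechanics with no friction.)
d = vt (with unit conversion) = 65.62 ft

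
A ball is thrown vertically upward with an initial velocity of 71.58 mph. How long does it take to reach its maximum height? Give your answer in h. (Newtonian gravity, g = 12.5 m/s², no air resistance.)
t_up = v₀/g (with unit conversion) = 0.0007111 h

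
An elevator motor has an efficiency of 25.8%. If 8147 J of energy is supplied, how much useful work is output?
W_out = η × W_in = 0.258 × 8147 = 2101.9 J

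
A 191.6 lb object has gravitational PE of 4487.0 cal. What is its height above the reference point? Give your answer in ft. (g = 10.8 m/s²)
PE = mgh → h = PE/(mg) = 1.877e+04 J / (86.91 kg × 10.8 m/s²) = 20 m = 65.62 ft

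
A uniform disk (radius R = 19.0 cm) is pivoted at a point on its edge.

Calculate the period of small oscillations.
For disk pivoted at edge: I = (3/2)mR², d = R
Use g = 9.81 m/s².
I/m = (3/2)R² = 0.05415 m²; d = R = 0.19 m
T = 2π√((3/2)R²/(gR)) = 2π√(3R/(2g)) = 1.071 s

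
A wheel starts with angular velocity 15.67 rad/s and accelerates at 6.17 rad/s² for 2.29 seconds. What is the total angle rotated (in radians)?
θ = ω₀t + ½αt² = 15.67×2.29 + ½×6.17×2.29² = 52.06 rad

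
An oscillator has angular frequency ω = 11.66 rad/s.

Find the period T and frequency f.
T = 2π/ω = 2π/11.66 = 0.5389 s; f = ω/2π = 1.856 Hz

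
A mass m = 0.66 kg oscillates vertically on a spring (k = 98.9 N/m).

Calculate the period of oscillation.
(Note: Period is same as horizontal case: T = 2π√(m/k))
T = 2π√(m/k) = 2π√(0.66/98.9) = 0.5133 s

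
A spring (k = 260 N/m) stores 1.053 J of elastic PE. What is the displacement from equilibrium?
PE = ½kx² → x = √(2PE/k) = √(2×1.053/260) = 0.09 m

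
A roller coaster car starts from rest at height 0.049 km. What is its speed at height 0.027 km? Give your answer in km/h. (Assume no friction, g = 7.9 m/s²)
mgh₁ = ½mv₂² + mgh₂ → v₂ = √(2g(h₁−h₂)) = √(2×7.9×(49−27)) = 18.64 m/s = 67.12 km/h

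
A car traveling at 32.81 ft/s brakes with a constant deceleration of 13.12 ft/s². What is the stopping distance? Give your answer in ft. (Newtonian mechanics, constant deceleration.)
d = v₀² / (2a) (with unit conversion) = 41.03 ft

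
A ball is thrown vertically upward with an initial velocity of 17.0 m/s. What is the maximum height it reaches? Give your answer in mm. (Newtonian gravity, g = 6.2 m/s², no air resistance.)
h_max = v₀²/(2g) (with unit conversion) = 23310.0 mm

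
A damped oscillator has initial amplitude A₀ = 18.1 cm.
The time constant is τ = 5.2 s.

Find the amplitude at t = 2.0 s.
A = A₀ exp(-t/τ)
A = A₀ exp(−t/τ) = 18.1×exp(−2.0/5.2) = 12.32 cm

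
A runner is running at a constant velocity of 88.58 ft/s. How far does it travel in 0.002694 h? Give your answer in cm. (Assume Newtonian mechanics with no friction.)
d = vt (with unit conversion) = 26180.0 cm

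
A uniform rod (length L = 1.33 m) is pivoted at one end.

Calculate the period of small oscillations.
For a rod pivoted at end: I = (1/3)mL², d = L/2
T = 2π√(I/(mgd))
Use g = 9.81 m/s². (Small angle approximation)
I/m = (1/3)L² = 0.5896 m²; d = L/2 = 0.665 m
T = 2π√(I/(mgd)) = 2π√(0.5896/(9.81×0.665)) = 1.889 s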